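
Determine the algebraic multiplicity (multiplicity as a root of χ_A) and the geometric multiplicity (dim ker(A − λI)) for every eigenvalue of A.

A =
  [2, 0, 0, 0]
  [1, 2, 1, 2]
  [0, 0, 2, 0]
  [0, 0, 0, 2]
λ = 2: alg = 4, geom = 3

Step 1 — factor the characteristic polynomial to read off the algebraic multiplicities:
  χ_A(x) = (x - 2)^4

Step 2 — compute geometric multiplicities via the rank-nullity identity g(λ) = n − rank(A − λI):
  rank(A − (2)·I) = 1, so dim ker(A − (2)·I) = n − 1 = 3

Summary:
  λ = 2: algebraic multiplicity = 4, geometric multiplicity = 3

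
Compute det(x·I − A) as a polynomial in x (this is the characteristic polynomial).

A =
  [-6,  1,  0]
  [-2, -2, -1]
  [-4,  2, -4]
x^3 + 12*x^2 + 48*x + 64

Expanding det(x·I − A) (e.g. by cofactor expansion or by noting that A is similar to its Jordan form J, which has the same characteristic polynomial as A) gives
  χ_A(x) = x^3 + 12*x^2 + 48*x + 64
which factors as (x + 4)^3. The eigenvalues (with algebraic multiplicities) are λ = -4 with multiplicity 3.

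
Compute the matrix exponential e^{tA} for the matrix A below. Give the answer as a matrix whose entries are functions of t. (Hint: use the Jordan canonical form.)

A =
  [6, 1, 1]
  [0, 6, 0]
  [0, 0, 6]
e^{tA} =
  [exp(6*t), t*exp(6*t), t*exp(6*t)]
  [0, exp(6*t), 0]
  [0, 0, exp(6*t)]

Strategy: write A = P · J · P⁻¹ where J is a Jordan canonical form, so e^{tA} = P · e^{tJ} · P⁻¹, and e^{tJ} can be computed block-by-block.

A has Jordan form
J =
  [6, 1, 0]
  [0, 6, 0]
  [0, 0, 6]
(up to reordering of blocks).

Per-block formulas:
  For a 1×1 block at λ = 6: exp(t · [6]) = [e^(6t)].
  For a 2×2 Jordan block J_2(6): exp(t · J_2(6)) = e^(6t)·(I + t·N), where N is the 2×2 nilpotent shift.

After assembling e^{tJ} and conjugating by P, we get:

e^{tA} =
  [exp(6*t), t*exp(6*t), t*exp(6*t)]
  [0, exp(6*t), 0]
  [0, 0, exp(6*t)]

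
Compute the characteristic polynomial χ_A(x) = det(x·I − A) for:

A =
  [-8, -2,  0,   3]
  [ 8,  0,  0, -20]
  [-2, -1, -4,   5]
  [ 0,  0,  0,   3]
x^4 + 9*x^3 + 12*x^2 - 80*x - 192

Expanding det(x·I − A) (e.g. by cofactor expansion or by noting that A is similar to its Jordan form J, which has the same characteristic polynomial as A) gives
  χ_A(x) = x^4 + 9*x^3 + 12*x^2 - 80*x - 192
which factors as (x - 3)*(x + 4)^3. The eigenvalues (with algebraic multiplicities) are λ = -4 with multiplicity 3, λ = 3 with multiplicity 1.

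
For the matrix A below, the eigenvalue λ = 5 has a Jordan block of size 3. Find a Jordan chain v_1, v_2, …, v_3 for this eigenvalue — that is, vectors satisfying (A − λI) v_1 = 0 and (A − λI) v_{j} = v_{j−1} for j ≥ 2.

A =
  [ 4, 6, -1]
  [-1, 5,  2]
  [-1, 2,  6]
A Jordan chain for λ = 5 of length 3:
v_1 = (-4, -1, -2)ᵀ
v_2 = (-1, -1, -1)ᵀ
v_3 = (1, 0, 0)ᵀ

Let N = A − (5)·I. We want v_3 with N^3 v_3 = 0 but N^2 v_3 ≠ 0; then v_{j-1} := N · v_j for j = 3, …, 2.

Pick v_3 = (1, 0, 0)ᵀ.
Then v_2 = N · v_3 = (-1, -1, -1)ᵀ.
Then v_1 = N · v_2 = (-4, -1, -2)ᵀ.

Sanity check: (A − (5)·I) v_1 = (0, 0, 0)ᵀ = 0. ✓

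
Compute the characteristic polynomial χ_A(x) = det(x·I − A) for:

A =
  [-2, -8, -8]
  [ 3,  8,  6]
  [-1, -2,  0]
x^3 - 6*x^2 + 12*x - 8

Expanding det(x·I − A) (e.g. by cofactor expansion or by noting that A is similar to its Jordan form J, which has the same characteristic polynomial as A) gives
  χ_A(x) = x^3 - 6*x^2 + 12*x - 8
which factors as (x - 2)^3. The eigenvalues (with algebraic multiplicities) are λ = 2 with multiplicity 3.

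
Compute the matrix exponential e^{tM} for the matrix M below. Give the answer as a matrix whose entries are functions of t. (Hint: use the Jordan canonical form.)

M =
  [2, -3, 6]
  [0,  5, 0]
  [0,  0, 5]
e^{tM} =
  [exp(2*t), -exp(5*t) + exp(2*t), 2*exp(5*t) - 2*exp(2*t)]
  [0, exp(5*t), 0]
  [0, 0, exp(5*t)]

Strategy: write M = P · J · P⁻¹ where J is a Jordan canonical form, so e^{tM} = P · e^{tJ} · P⁻¹, and e^{tJ} can be computed block-by-block.

M has Jordan form
J =
  [2, 0, 0]
  [0, 5, 0]
  [0, 0, 5]
(up to reordering of blocks).

Per-block formulas:
  For a 1×1 block at λ = 5: exp(t · [5]) = [e^(5t)].
  For a 1×1 block at λ = 2: exp(t · [2]) = [e^(2t)].

After assembling e^{tJ} and conjugating by P, we get:

e^{tM} =
  [exp(2*t), -exp(5*t) + exp(2*t), 2*exp(5*t) - 2*exp(2*t)]
  [0, exp(5*t), 0]
  [0, 0, exp(5*t)]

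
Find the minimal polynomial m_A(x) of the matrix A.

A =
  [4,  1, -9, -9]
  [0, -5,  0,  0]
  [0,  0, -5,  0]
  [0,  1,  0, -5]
x^3 + 6*x^2 - 15*x - 100

The characteristic polynomial is χ_A(x) = (x - 4)*(x + 5)^3, so the eigenvalues are known. The minimal polynomial is
  m_A(x) = Π_λ (x − λ)^{k_λ}
where k_λ is the size of the *largest* Jordan block for λ (equivalently, the smallest k with (A − λI)^k v = 0 for every generalised eigenvector v of λ).

  λ = -5: largest Jordan block has size 2, contributing (x + 5)^2
  λ = 4: largest Jordan block has size 1, contributing (x − 4)

So m_A(x) = (x - 4)*(x + 5)^2 = x^3 + 6*x^2 - 15*x - 100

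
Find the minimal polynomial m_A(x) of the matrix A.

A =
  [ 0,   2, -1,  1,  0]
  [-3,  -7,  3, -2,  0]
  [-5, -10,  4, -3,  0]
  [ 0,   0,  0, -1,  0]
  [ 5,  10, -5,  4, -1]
x^2 + 2*x + 1

The characteristic polynomial is χ_A(x) = (x + 1)^5, so the eigenvalues are known. The minimal polynomial is
  m_A(x) = Π_λ (x − λ)^{k_λ}
where k_λ is the size of the *largest* Jordan block for λ (equivalently, the smallest k with (A − λI)^k v = 0 for every generalised eigenvector v of λ).

  λ = -1: largest Jordan block has size 2, contributing (x + 1)^2

So m_A(x) = (x + 1)^2 = x^2 + 2*x + 1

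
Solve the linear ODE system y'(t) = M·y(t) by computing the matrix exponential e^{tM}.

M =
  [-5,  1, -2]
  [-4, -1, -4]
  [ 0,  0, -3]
e^{tM} =
  [-2*t*exp(-3*t) + exp(-3*t), t*exp(-3*t), -2*t*exp(-3*t)]
  [-4*t*exp(-3*t), 2*t*exp(-3*t) + exp(-3*t), -4*t*exp(-3*t)]
  [0, 0, exp(-3*t)]

Strategy: write M = P · J · P⁻¹ where J is a Jordan canonical form, so e^{tM} = P · e^{tJ} · P⁻¹, and e^{tJ} can be computed block-by-block.

M has Jordan form
J =
  [-3,  1,  0]
  [ 0, -3,  0]
  [ 0,  0, -3]
(up to reordering of blocks).

Per-block formulas:
  For a 1×1 block at λ = -3: exp(t · [-3]) = [e^(-3t)].
  For a 2×2 Jordan block J_2(-3): exp(t · J_2(-3)) = e^(-3t)·(I + t·N), where N is the 2×2 nilpotent shift.

After assembling e^{tJ} and conjugating by P, we get:

e^{tM} =
  [-2*t*exp(-3*t) + exp(-3*t), t*exp(-3*t), -2*t*exp(-3*t)]
  [-4*t*exp(-3*t), 2*t*exp(-3*t) + exp(-3*t), -4*t*exp(-3*t)]
  [0, 0, exp(-3*t)]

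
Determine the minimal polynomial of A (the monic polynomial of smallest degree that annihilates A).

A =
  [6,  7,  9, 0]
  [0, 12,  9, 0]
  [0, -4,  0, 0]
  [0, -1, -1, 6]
x^3 - 18*x^2 + 108*x - 216

The characteristic polynomial is χ_A(x) = (x - 6)^4, so the eigenvalues are known. The minimal polynomial is
  m_A(x) = Π_λ (x − λ)^{k_λ}
where k_λ is the size of the *largest* Jordan block for λ (equivalently, the smallest k with (A − λI)^k v = 0 for every generalised eigenvector v of λ).

  λ = 6: largest Jordan block has size 3, contributing (x − 6)^3

So m_A(x) = (x - 6)^3 = x^3 - 18*x^2 + 108*x - 216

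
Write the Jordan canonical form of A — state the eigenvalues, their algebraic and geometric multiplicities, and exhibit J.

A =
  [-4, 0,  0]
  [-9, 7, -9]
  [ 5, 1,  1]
J_1(-4) ⊕ J_2(4)

The characteristic polynomial is
  det(x·I − A) = x^3 - 4*x^2 - 16*x + 64 = (x - 4)^2*(x + 4)

Eigenvalues and multiplicities (the geometric multiplicity of λ is n − rank(A − λI), which equals the number of Jordan blocks for λ):
  λ = -4: algebraic multiplicity = 1, geometric multiplicity = 1
  λ = 4: algebraic multiplicity = 2, geometric multiplicity = 1

Determining the block sizes for each eigenvalue:
  λ = -4: one block (gm = 1), so the single block has size am = 1 → block sizes [1]
  λ = 4: one block (gm = 1), so the single block has size am = 2 → block sizes [2]

Assembling the blocks gives a Jordan form
J =
  [-4, 0, 0]
  [ 0, 4, 1]
  [ 0, 0, 4]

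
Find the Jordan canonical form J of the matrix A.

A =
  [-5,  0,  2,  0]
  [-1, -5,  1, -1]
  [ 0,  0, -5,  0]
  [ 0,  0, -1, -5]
J_3(-5) ⊕ J_1(-5)

The characteristic polynomial is
  det(x·I − A) = x^4 + 20*x^3 + 150*x^2 + 500*x + 625 = (x + 5)^4

Eigenvalues and multiplicities (the geometric multiplicity of λ is n − rank(A − λI), which equals the number of Jordan blocks for λ):
  λ = -5: algebraic multiplicity = 4, geometric multiplicity = 2

Determining the block sizes for each eigenvalue:
  λ = -5: with am = 4 and gm = 2, the partition is not yet determined (e.g. several partitions of 4 into 2 parts exist). Let N = A − (-5)·I. Computing rank(N^1) = 2, rank(N^2) = 1, rank(N^3) = 0; the number of blocks of size ≥ j is rank(N^{j−1}) − rank(N^j), giving [2, 1, 1]. So we have 1 block(s) of size 3, 1 block(s) of size 1 → block sizes [3, 1]

Assembling the blocks gives a Jordan form
J =
  [-5,  1,  0,  0]
  [ 0, -5,  1,  0]
  [ 0,  0, -5,  0]
  [ 0,  0,  0, -5]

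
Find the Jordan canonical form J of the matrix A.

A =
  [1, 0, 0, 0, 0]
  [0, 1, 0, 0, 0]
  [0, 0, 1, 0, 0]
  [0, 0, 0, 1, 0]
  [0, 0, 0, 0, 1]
J_1(1) ⊕ J_1(1) ⊕ J_1(1) ⊕ J_1(1) ⊕ J_1(1)

The characteristic polynomial is
  det(x·I − A) = x^5 - 5*x^4 + 10*x^3 - 10*x^2 + 5*x - 1 = (x - 1)^5

Eigenvalues and multiplicities (the geometric multiplicity of λ is n − rank(A − λI), which equals the number of Jordan blocks for λ):
  λ = 1: algebraic multiplicity = 5, geometric multiplicity = 5

Determining the block sizes for each eigenvalue:
  λ = 1: gm = am = 5, so every block has size 1 → block sizes [1, 1, 1, 1, 1]

Assembling the blocks gives a Jordan form
J =
  [1, 0, 0, 0, 0]
  [0, 1, 0, 0, 0]
  [0, 0, 1, 0, 0]
  [0, 0, 0, 1, 0]
  [0, 0, 0, 0, 1]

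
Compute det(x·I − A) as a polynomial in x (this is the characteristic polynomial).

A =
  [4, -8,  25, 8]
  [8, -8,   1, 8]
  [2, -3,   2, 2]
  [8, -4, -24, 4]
x^4 - 2*x^3 - 15*x^2 + 32*x - 16

Expanding det(x·I − A) (e.g. by cofactor expansion or by noting that A is similar to its Jordan form J, which has the same characteristic polynomial as A) gives
  χ_A(x) = x^4 - 2*x^3 - 15*x^2 + 32*x - 16
which factors as (x - 4)*(x - 1)^2*(x + 4). The eigenvalues (with algebraic multiplicities) are λ = -4 with multiplicity 1, λ = 1 with multiplicity 2, λ = 4 with multiplicity 1.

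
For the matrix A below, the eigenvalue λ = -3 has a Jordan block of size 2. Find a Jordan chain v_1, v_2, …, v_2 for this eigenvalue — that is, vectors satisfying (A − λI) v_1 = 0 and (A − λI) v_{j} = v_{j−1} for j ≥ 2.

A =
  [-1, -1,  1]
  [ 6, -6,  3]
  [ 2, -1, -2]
A Jordan chain for λ = -3 of length 2:
v_1 = (2, 6, 2)ᵀ
v_2 = (1, 0, 0)ᵀ

Let N = A − (-3)·I. We want v_2 with N^2 v_2 = 0 but N^1 v_2 ≠ 0; then v_{j-1} := N · v_j for j = 2, …, 2.

Pick v_2 = (1, 0, 0)ᵀ.
Then v_1 = N · v_2 = (2, 6, 2)ᵀ.

Sanity check: (A − (-3)·I) v_1 = (0, 0, 0)ᵀ = 0. ✓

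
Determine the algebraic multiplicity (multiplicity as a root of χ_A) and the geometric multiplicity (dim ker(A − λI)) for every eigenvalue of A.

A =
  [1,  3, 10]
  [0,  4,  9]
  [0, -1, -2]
λ = 1: alg = 3, geom = 1

Step 1 — factor the characteristic polynomial to read off the algebraic multiplicities:
  χ_A(x) = (x - 1)^3

Step 2 — compute geometric multiplicities via the rank-nullity identity g(λ) = n − rank(A − λI):
  rank(A − (1)·I) = 2, so dim ker(A − (1)·I) = n − 2 = 1

Summary:
  λ = 1: algebraic multiplicity = 3, geometric multiplicity = 1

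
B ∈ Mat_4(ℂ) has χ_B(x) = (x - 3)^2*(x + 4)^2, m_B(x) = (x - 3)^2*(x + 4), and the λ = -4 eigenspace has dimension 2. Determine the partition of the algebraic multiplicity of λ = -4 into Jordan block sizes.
Block sizes for λ = -4: [1, 1]

Step 1 — from the characteristic polynomial, algebraic multiplicity of λ = -4 is 2. From dim ker(B − (-4)·I) = 2, there are exactly 2 Jordan blocks for λ = -4.
Step 2 — from the minimal polynomial, the factor (x + 4) tells us the largest block for λ = -4 has size 1.
Step 3 — with total size 2, 2 blocks, and largest block 1, the block sizes (in nonincreasing order) are [1, 1].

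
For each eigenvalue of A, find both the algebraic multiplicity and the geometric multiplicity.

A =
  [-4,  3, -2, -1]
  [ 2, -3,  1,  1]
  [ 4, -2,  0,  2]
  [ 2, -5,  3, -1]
λ = -2: alg = 4, geom = 2

Step 1 — factor the characteristic polynomial to read off the algebraic multiplicities:
  χ_A(x) = (x + 2)^4

Step 2 — compute geometric multiplicities via the rank-nullity identity g(λ) = n − rank(A − λI):
  rank(A − (-2)·I) = 2, so dim ker(A − (-2)·I) = n − 2 = 2

Summary:
  λ = -2: algebraic multiplicity = 4, geometric multiplicity = 2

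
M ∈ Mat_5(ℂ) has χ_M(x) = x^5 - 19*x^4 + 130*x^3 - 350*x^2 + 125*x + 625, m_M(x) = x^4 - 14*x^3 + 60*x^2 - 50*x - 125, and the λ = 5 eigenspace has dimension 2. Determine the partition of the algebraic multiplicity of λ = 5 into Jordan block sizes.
Block sizes for λ = 5: [3, 1]

Step 1 — from the characteristic polynomial, algebraic multiplicity of λ = 5 is 4. From dim ker(M − (5)·I) = 2, there are exactly 2 Jordan blocks for λ = 5.
Step 2 — from the minimal polynomial, the factor (x − 5)^3 tells us the largest block for λ = 5 has size 3.
Step 3 — with total size 4, 2 blocks, and largest block 3, the block sizes (in nonincreasing order) are [3, 1].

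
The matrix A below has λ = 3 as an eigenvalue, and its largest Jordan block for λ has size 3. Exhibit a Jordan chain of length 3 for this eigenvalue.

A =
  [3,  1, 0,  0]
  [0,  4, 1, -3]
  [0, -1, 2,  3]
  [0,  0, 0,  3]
A Jordan chain for λ = 3 of length 3:
v_1 = (1, 0, 0, 0)ᵀ
v_2 = (1, 1, -1, 0)ᵀ
v_3 = (0, 1, 0, 0)ᵀ

Let N = A − (3)·I. We want v_3 with N^3 v_3 = 0 but N^2 v_3 ≠ 0; then v_{j-1} := N · v_j for j = 3, …, 2.

Pick v_3 = (0, 1, 0, 0)ᵀ.
Then v_2 = N · v_3 = (1, 1, -1, 0)ᵀ.
Then v_1 = N · v_2 = (1, 0, 0, 0)ᵀ.

Sanity check: (A − (3)·I) v_1 = (0, 0, 0, 0)ᵀ = 0. ✓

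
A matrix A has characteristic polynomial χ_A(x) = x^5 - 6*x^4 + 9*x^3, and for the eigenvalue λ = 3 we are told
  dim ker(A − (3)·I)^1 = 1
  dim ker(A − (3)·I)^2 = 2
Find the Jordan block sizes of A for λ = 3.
Block sizes for λ = 3: [2]

From the dimensions of kernels of powers, the number of Jordan blocks of size at least j is d_j − d_{j−1} where d_j = dim ker(N^j) (with d_0 = 0). Computing the differences gives [1, 1].
The number of blocks of size exactly k is (#blocks of size ≥ k) − (#blocks of size ≥ k + 1), so the partition is: 1 block(s) of size 2.
In nonincreasing order the block sizes are [2].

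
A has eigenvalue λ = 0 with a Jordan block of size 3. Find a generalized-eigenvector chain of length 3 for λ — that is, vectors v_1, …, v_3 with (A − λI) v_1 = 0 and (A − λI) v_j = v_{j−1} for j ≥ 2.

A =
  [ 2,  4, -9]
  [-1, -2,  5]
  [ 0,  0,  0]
A Jordan chain for λ = 0 of length 3:
v_1 = (2, -1, 0)ᵀ
v_2 = (-9, 5, 0)ᵀ
v_3 = (0, 0, 1)ᵀ

Let N = A − (0)·I. We want v_3 with N^3 v_3 = 0 but N^2 v_3 ≠ 0; then v_{j-1} := N · v_j for j = 3, …, 2.

Pick v_3 = (0, 0, 1)ᵀ.
Then v_2 = N · v_3 = (-9, 5, 0)ᵀ.
Then v_1 = N · v_2 = (2, -1, 0)ᵀ.

Sanity check: (A − (0)·I) v_1 = (0, 0, 0)ᵀ = 0. ✓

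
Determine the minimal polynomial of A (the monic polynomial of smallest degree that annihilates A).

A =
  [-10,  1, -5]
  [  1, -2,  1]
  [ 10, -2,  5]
x^3 + 7*x^2 + 11*x + 5

The characteristic polynomial is χ_A(x) = (x + 1)^2*(x + 5), so the eigenvalues are known. The minimal polynomial is
  m_A(x) = Π_λ (x − λ)^{k_λ}
where k_λ is the size of the *largest* Jordan block for λ (equivalently, the smallest k with (A − λI)^k v = 0 for every generalised eigenvector v of λ).

  λ = -5: largest Jordan block has size 1, contributing (x + 5)
  λ = -1: largest Jordan block has size 2, contributing (x + 1)^2

So m_A(x) = (x + 1)^2*(x + 5) = x^3 + 7*x^2 + 11*x + 5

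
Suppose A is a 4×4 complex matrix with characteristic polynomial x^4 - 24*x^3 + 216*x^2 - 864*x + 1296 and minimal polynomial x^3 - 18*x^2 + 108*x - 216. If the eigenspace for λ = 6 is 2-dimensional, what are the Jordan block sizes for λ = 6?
Block sizes for λ = 6: [3, 1]

Step 1 — from the characteristic polynomial, algebraic multiplicity of λ = 6 is 4. From dim ker(A − (6)·I) = 2, there are exactly 2 Jordan blocks for λ = 6.
Step 2 — from the minimal polynomial, the factor (x − 6)^3 tells us the largest block for λ = 6 has size 3.
Step 3 — with total size 4, 2 blocks, and largest block 3, the block sizes (in nonincreasing order) are [3, 1].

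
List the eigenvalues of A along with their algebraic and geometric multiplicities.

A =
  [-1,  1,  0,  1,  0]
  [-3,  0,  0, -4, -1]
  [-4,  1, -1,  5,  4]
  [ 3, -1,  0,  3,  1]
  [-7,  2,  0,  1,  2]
λ = -1: alg = 3, geom = 2; λ = 3: alg = 2, geom = 1

Step 1 — factor the characteristic polynomial to read off the algebraic multiplicities:
  χ_A(x) = (x - 3)^2*(x + 1)^3

Step 2 — compute geometric multiplicities via the rank-nullity identity g(λ) = n − rank(A − λI):
  rank(A − (-1)·I) = 3, so dim ker(A − (-1)·I) = n − 3 = 2
  rank(A − (3)·I) = 4, so dim ker(A − (3)·I) = n − 4 = 1

Summary:
  λ = -1: algebraic multiplicity = 3, geometric multiplicity = 2
  λ = 3: algebraic multiplicity = 2, geometric multiplicity = 1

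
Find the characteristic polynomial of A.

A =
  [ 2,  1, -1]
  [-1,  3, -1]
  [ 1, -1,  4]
x^3 - 9*x^2 + 27*x - 27

Expanding det(x·I − A) (e.g. by cofactor expansion or by noting that A is similar to its Jordan form J, which has the same characteristic polynomial as A) gives
  χ_A(x) = x^3 - 9*x^2 + 27*x - 27
which factors as (x - 3)^3. The eigenvalues (with algebraic multiplicities) are λ = 3 with multiplicity 3.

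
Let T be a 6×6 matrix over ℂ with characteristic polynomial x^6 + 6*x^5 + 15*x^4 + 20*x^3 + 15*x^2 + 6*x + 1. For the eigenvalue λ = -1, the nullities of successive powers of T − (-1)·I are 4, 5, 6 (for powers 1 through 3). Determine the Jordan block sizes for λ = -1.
Block sizes for λ = -1: [3, 1, 1, 1]

From the dimensions of kernels of powers, the number of Jordan blocks of size at least j is d_j − d_{j−1} where d_j = dim ker(N^j) (with d_0 = 0). Computing the differences gives [4, 1, 1].
The number of blocks of size exactly k is (#blocks of size ≥ k) − (#blocks of size ≥ k + 1), so the partition is: 3 block(s) of size 1, 1 block(s) of size 3.
In nonincreasing order the block sizes are [3, 1, 1, 1].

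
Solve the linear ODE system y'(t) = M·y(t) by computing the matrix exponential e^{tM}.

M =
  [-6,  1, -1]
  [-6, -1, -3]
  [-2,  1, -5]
e^{tM} =
  [-2*t*exp(-4*t) + exp(-4*t), t*exp(-4*t), -t*exp(-4*t)]
  [-6*t*exp(-4*t), 3*t*exp(-4*t) + exp(-4*t), -3*t*exp(-4*t)]
  [-2*t*exp(-4*t), t*exp(-4*t), -t*exp(-4*t) + exp(-4*t)]

Strategy: write M = P · J · P⁻¹ where J is a Jordan canonical form, so e^{tM} = P · e^{tJ} · P⁻¹, and e^{tJ} can be computed block-by-block.

M has Jordan form
J =
  [-4,  1,  0]
  [ 0, -4,  0]
  [ 0,  0, -4]
(up to reordering of blocks).

Per-block formulas:
  For a 1×1 block at λ = -4: exp(t · [-4]) = [e^(-4t)].
  For a 2×2 Jordan block J_2(-4): exp(t · J_2(-4)) = e^(-4t)·(I + t·N), where N is the 2×2 nilpotent shift.

After assembling e^{tJ} and conjugating by P, we get:

e^{tM} =
  [-2*t*exp(-4*t) + exp(-4*t), t*exp(-4*t), -t*exp(-4*t)]
  [-6*t*exp(-4*t), 3*t*exp(-4*t) + exp(-4*t), -3*t*exp(-4*t)]
  [-2*t*exp(-4*t), t*exp(-4*t), -t*exp(-4*t) + exp(-4*t)]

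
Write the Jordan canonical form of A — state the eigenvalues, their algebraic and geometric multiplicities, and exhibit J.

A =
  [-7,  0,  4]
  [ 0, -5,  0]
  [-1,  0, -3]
J_2(-5) ⊕ J_1(-5)

The characteristic polynomial is
  det(x·I − A) = x^3 + 15*x^2 + 75*x + 125 = (x + 5)^3

Eigenvalues and multiplicities (the geometric multiplicity of λ is n − rank(A − λI), which equals the number of Jordan blocks for λ):
  λ = -5: algebraic multiplicity = 3, geometric multiplicity = 2

Determining the block sizes for each eigenvalue:
  λ = -5: 2 blocks summing to 3 forces exactly one block of size 2 and the rest size 1 → block sizes [2, 1]

Assembling the blocks gives a Jordan form
J =
  [-5,  1,  0]
  [ 0, -5,  0]
  [ 0,  0, -5]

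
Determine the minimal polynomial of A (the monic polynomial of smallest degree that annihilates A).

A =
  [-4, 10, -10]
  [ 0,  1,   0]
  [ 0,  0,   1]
x^2 + 3*x - 4

The characteristic polynomial is χ_A(x) = (x - 1)^2*(x + 4), so the eigenvalues are known. The minimal polynomial is
  m_A(x) = Π_λ (x − λ)^{k_λ}
where k_λ is the size of the *largest* Jordan block for λ (equivalently, the smallest k with (A − λI)^k v = 0 for every generalised eigenvector v of λ).

  λ = -4: largest Jordan block has size 1, contributing (x + 4)
  λ = 1: largest Jordan block has size 1, contributing (x − 1)

So m_A(x) = (x - 1)*(x + 4) = x^2 + 3*x - 4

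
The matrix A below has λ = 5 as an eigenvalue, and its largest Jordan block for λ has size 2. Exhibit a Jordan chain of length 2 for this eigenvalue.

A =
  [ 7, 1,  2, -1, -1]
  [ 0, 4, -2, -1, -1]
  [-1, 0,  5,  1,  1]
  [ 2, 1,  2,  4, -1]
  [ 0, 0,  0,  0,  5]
A Jordan chain for λ = 5 of length 2:
v_1 = (2, 0, -1, 2, 0)ᵀ
v_2 = (1, 0, 0, 0, 0)ᵀ

Let N = A − (5)·I. We want v_2 with N^2 v_2 = 0 but N^1 v_2 ≠ 0; then v_{j-1} := N · v_j for j = 2, …, 2.

Pick v_2 = (1, 0, 0, 0, 0)ᵀ.
Then v_1 = N · v_2 = (2, 0, -1, 2, 0)ᵀ.

Sanity check: (A − (5)·I) v_1 = (0, 0, 0, 0, 0)ᵀ = 0. ✓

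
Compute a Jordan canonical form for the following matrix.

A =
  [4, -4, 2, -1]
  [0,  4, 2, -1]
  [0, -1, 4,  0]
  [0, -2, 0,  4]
J_3(4) ⊕ J_1(4)

The characteristic polynomial is
  det(x·I − A) = x^4 - 16*x^3 + 96*x^2 - 256*x + 256 = (x - 4)^4

Eigenvalues and multiplicities (the geometric multiplicity of λ is n − rank(A − λI), which equals the number of Jordan blocks for λ):
  λ = 4: algebraic multiplicity = 4, geometric multiplicity = 2

Determining the block sizes for each eigenvalue:
  λ = 4: with am = 4 and gm = 2, the partition is not yet determined (e.g. several partitions of 4 into 2 parts exist). Let N = A − (4)·I. Computing rank(N^1) = 2, rank(N^2) = 1, rank(N^3) = 0; the number of blocks of size ≥ j is rank(N^{j−1}) − rank(N^j), giving [2, 1, 1]. So we have 1 block(s) of size 3, 1 block(s) of size 1 → block sizes [3, 1]

Assembling the blocks gives a Jordan form
J =
  [4, 1, 0, 0]
  [0, 4, 1, 0]
  [0, 0, 4, 0]
  [0, 0, 0, 4]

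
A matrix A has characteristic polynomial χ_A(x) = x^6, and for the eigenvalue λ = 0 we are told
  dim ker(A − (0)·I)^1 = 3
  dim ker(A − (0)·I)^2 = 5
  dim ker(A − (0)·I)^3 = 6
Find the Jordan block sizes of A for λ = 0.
Block sizes for λ = 0: [3, 2, 1]

From the dimensions of kernels of powers, the number of Jordan blocks of size at least j is d_j − d_{j−1} where d_j = dim ker(N^j) (with d_0 = 0). Computing the differences gives [3, 2, 1].
The number of blocks of size exactly k is (#blocks of size ≥ k) − (#blocks of size ≥ k + 1), so the partition is: 1 block(s) of size 1, 1 block(s) of size 2, 1 block(s) of size 3.
In nonincreasing order the block sizes are [3, 2, 1].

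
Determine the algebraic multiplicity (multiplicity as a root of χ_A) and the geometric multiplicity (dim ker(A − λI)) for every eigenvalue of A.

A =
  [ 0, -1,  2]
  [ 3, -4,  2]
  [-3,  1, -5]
λ = -3: alg = 3, geom = 2

Step 1 — factor the characteristic polynomial to read off the algebraic multiplicities:
  χ_A(x) = (x + 3)^3

Step 2 — compute geometric multiplicities via the rank-nullity identity g(λ) = n − rank(A − λI):
  rank(A − (-3)·I) = 1, so dim ker(A − (-3)·I) = n − 1 = 2

Summary:
  λ = -3: algebraic multiplicity = 3, geometric multiplicity = 2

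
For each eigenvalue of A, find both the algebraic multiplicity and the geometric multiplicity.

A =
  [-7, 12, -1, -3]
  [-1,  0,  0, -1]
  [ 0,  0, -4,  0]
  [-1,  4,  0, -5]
λ = -4: alg = 4, geom = 2

Step 1 — factor the characteristic polynomial to read off the algebraic multiplicities:
  χ_A(x) = (x + 4)^4

Step 2 — compute geometric multiplicities via the rank-nullity identity g(λ) = n − rank(A − λI):
  rank(A − (-4)·I) = 2, so dim ker(A − (-4)·I) = n − 2 = 2

Summary:
  λ = -4: algebraic multiplicity = 4, geometric multiplicity = 2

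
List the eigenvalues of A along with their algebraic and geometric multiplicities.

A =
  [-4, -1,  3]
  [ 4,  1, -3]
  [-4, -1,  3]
λ = 0: alg = 3, geom = 2

Step 1 — factor the characteristic polynomial to read off the algebraic multiplicities:
  χ_A(x) = x^3

Step 2 — compute geometric multiplicities via the rank-nullity identity g(λ) = n − rank(A − λI):
  rank(A − (0)·I) = 1, so dim ker(A − (0)·I) = n − 1 = 2

Summary:
  λ = 0: algebraic multiplicity = 3, geometric multiplicity = 2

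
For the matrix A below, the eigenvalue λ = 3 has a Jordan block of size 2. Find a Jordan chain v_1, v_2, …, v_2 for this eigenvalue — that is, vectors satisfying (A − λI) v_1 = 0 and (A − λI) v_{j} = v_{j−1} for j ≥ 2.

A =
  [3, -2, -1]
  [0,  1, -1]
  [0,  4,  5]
A Jordan chain for λ = 3 of length 2:
v_1 = (-2, -2, 4)ᵀ
v_2 = (0, 1, 0)ᵀ

Let N = A − (3)·I. We want v_2 with N^2 v_2 = 0 but N^1 v_2 ≠ 0; then v_{j-1} := N · v_j for j = 2, …, 2.

Pick v_2 = (0, 1, 0)ᵀ.
Then v_1 = N · v_2 = (-2, -2, 4)ᵀ.

Sanity check: (A − (3)·I) v_1 = (0, 0, 0)ᵀ = 0. ✓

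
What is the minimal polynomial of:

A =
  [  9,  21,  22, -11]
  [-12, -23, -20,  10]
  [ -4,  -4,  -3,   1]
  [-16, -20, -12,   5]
x^4 + 12*x^3 + 46*x^2 + 60*x + 25

The characteristic polynomial is χ_A(x) = (x + 1)^2*(x + 5)^2, so the eigenvalues are known. The minimal polynomial is
  m_A(x) = Π_λ (x − λ)^{k_λ}
where k_λ is the size of the *largest* Jordan block for λ (equivalently, the smallest k with (A − λI)^k v = 0 for every generalised eigenvector v of λ).

  λ = -5: largest Jordan block has size 2, contributing (x + 5)^2
  λ = -1: largest Jordan block has size 2, contributing (x + 1)^2

So m_A(x) = (x + 1)^2*(x + 5)^2 = x^4 + 12*x^3 + 46*x^2 + 60*x + 25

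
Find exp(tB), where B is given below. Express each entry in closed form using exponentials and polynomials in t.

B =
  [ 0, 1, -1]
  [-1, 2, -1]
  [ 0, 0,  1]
e^{tB} =
  [-t*exp(t) + exp(t), t*exp(t), -t*exp(t)]
  [-t*exp(t), t*exp(t) + exp(t), -t*exp(t)]
  [0, 0, exp(t)]

Strategy: write B = P · J · P⁻¹ where J is a Jordan canonical form, so e^{tB} = P · e^{tJ} · P⁻¹, and e^{tJ} can be computed block-by-block.

B has Jordan form
J =
  [1, 1, 0]
  [0, 1, 0]
  [0, 0, 1]
(up to reordering of blocks).

Per-block formulas:
  For a 1×1 block at λ = 1: exp(t · [1]) = [e^(1t)].
  For a 2×2 Jordan block J_2(1): exp(t · J_2(1)) = e^(1t)·(I + t·N), where N is the 2×2 nilpotent shift.

After assembling e^{tJ} and conjugating by P, we get:

e^{tB} =
  [-t*exp(t) + exp(t), t*exp(t), -t*exp(t)]
  [-t*exp(t), t*exp(t) + exp(t), -t*exp(t)]
  [0, 0, exp(t)]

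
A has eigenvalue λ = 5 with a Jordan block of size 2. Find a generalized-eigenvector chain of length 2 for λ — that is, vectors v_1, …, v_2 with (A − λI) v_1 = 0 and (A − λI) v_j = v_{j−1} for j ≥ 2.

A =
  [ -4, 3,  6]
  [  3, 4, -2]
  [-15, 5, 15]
A Jordan chain for λ = 5 of length 2:
v_1 = (-9, 3, -15)ᵀ
v_2 = (1, 0, 0)ᵀ

Let N = A − (5)·I. We want v_2 with N^2 v_2 = 0 but N^1 v_2 ≠ 0; then v_{j-1} := N · v_j for j = 2, …, 2.

Pick v_2 = (1, 0, 0)ᵀ.
Then v_1 = N · v_2 = (-9, 3, -15)ᵀ.

Sanity check: (A − (5)·I) v_1 = (0, 0, 0)ᵀ = 0. ✓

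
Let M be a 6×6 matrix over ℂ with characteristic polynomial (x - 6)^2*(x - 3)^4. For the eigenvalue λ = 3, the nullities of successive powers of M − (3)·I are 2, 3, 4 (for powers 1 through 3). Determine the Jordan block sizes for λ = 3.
Block sizes for λ = 3: [3, 1]

From the dimensions of kernels of powers, the number of Jordan blocks of size at least j is d_j − d_{j−1} where d_j = dim ker(N^j) (with d_0 = 0). Computing the differences gives [2, 1, 1].
The number of blocks of size exactly k is (#blocks of size ≥ k) − (#blocks of size ≥ k + 1), so the partition is: 1 block(s) of size 1, 1 block(s) of size 3.
In nonincreasing order the block sizes are [3, 1].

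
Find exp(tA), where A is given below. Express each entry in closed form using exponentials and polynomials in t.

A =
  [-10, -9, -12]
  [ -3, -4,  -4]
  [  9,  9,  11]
e^{tA} =
  [-9*t*exp(-t) + exp(-t), -9*t*exp(-t), -12*t*exp(-t)]
  [-3*t*exp(-t), -3*t*exp(-t) + exp(-t), -4*t*exp(-t)]
  [9*t*exp(-t), 9*t*exp(-t), 12*t*exp(-t) + exp(-t)]

Strategy: write A = P · J · P⁻¹ where J is a Jordan canonical form, so e^{tA} = P · e^{tJ} · P⁻¹, and e^{tJ} can be computed block-by-block.

A has Jordan form
J =
  [-1,  1,  0]
  [ 0, -1,  0]
  [ 0,  0, -1]
(up to reordering of blocks).

Per-block formulas:
  For a 1×1 block at λ = -1: exp(t · [-1]) = [e^(-1t)].
  For a 2×2 Jordan block J_2(-1): exp(t · J_2(-1)) = e^(-1t)·(I + t·N), where N is the 2×2 nilpotent shift.

After assembling e^{tJ} and conjugating by P, we get:

e^{tA} =
  [-9*t*exp(-t) + exp(-t), -9*t*exp(-t), -12*t*exp(-t)]
  [-3*t*exp(-t), -3*t*exp(-t) + exp(-t), -4*t*exp(-t)]
  [9*t*exp(-t), 9*t*exp(-t), 12*t*exp(-t) + exp(-t)]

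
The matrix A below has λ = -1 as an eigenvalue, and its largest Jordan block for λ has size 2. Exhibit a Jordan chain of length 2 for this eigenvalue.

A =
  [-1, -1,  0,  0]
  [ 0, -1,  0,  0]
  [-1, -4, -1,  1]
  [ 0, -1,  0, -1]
A Jordan chain for λ = -1 of length 2:
v_1 = (0, 0, -1, 0)ᵀ
v_2 = (1, 0, 0, 0)ᵀ

Let N = A − (-1)·I. We want v_2 with N^2 v_2 = 0 but N^1 v_2 ≠ 0; then v_{j-1} := N · v_j for j = 2, …, 2.

Pick v_2 = (1, 0, 0, 0)ᵀ.
Then v_1 = N · v_2 = (0, 0, -1, 0)ᵀ.

Sanity check: (A − (-1)·I) v_1 = (0, 0, 0, 0)ᵀ = 0. ✓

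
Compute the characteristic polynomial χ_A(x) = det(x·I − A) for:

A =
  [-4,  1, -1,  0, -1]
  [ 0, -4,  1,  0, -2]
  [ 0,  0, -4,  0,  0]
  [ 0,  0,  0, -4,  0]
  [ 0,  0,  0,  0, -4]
x^5 + 20*x^4 + 160*x^3 + 640*x^2 + 1280*x + 1024

Expanding det(x·I − A) (e.g. by cofactor expansion or by noting that A is similar to its Jordan form J, which has the same characteristic polynomial as A) gives
  χ_A(x) = x^5 + 20*x^4 + 160*x^3 + 640*x^2 + 1280*x + 1024
which factors as (x + 4)^5. The eigenvalues (with algebraic multiplicities) are λ = -4 with multiplicity 5.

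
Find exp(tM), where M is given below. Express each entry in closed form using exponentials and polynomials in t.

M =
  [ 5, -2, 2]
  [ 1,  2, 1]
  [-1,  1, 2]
e^{tM} =
  [2*t*exp(3*t) + exp(3*t), -2*t*exp(3*t), 2*t*exp(3*t)]
  [t*exp(3*t), -t*exp(3*t) + exp(3*t), t*exp(3*t)]
  [-t*exp(3*t), t*exp(3*t), -t*exp(3*t) + exp(3*t)]

Strategy: write M = P · J · P⁻¹ where J is a Jordan canonical form, so e^{tM} = P · e^{tJ} · P⁻¹, and e^{tJ} can be computed block-by-block.

M has Jordan form
J =
  [3, 1, 0]
  [0, 3, 0]
  [0, 0, 3]
(up to reordering of blocks).

Per-block formulas:
  For a 2×2 Jordan block J_2(3): exp(t · J_2(3)) = e^(3t)·(I + t·N), where N is the 2×2 nilpotent shift.
  For a 1×1 block at λ = 3: exp(t · [3]) = [e^(3t)].

After assembling e^{tJ} and conjugating by P, we get:

e^{tM} =
  [2*t*exp(3*t) + exp(3*t), -2*t*exp(3*t), 2*t*exp(3*t)]
  [t*exp(3*t), -t*exp(3*t) + exp(3*t), t*exp(3*t)]
  [-t*exp(3*t), t*exp(3*t), -t*exp(3*t) + exp(3*t)]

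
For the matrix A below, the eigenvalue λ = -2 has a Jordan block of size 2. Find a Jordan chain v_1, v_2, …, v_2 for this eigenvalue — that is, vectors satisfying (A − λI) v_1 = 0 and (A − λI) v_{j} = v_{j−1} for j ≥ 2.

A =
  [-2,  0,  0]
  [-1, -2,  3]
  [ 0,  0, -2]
A Jordan chain for λ = -2 of length 2:
v_1 = (0, -1, 0)ᵀ
v_2 = (1, 0, 0)ᵀ

Let N = A − (-2)·I. We want v_2 with N^2 v_2 = 0 but N^1 v_2 ≠ 0; then v_{j-1} := N · v_j for j = 2, …, 2.

Pick v_2 = (1, 0, 0)ᵀ.
Then v_1 = N · v_2 = (0, -1, 0)ᵀ.

Sanity check: (A − (-2)·I) v_1 = (0, 0, 0)ᵀ = 0. ✓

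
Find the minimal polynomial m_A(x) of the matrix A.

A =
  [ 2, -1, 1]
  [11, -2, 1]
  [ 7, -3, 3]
x^3 - 3*x^2 + 3*x - 1

The characteristic polynomial is χ_A(x) = (x - 1)^3, so the eigenvalues are known. The minimal polynomial is
  m_A(x) = Π_λ (x − λ)^{k_λ}
where k_λ is the size of the *largest* Jordan block for λ (equivalently, the smallest k with (A − λI)^k v = 0 for every generalised eigenvector v of λ).

  λ = 1: largest Jordan block has size 3, contributing (x − 1)^3

So m_A(x) = (x - 1)^3 = x^3 - 3*x^2 + 3*x - 1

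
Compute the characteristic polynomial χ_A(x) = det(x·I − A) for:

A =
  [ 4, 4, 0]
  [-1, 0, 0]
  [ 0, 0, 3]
x^3 - 7*x^2 + 16*x - 12

Expanding det(x·I − A) (e.g. by cofactor expansion or by noting that A is similar to its Jordan form J, which has the same characteristic polynomial as A) gives
  χ_A(x) = x^3 - 7*x^2 + 16*x - 12
which factors as (x - 3)*(x - 2)^2. The eigenvalues (with algebraic multiplicities) are λ = 2 with multiplicity 2, λ = 3 with multiplicity 1.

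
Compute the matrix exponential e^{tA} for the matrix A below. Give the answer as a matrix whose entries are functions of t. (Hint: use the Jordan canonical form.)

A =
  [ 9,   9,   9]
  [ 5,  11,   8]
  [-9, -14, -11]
e^{tA} =
  [6*t*exp(3*t) + exp(3*t), 9*t*exp(3*t), 9*t*exp(3*t)]
  [-t^2*exp(3*t) + 5*t*exp(3*t), -3*t^2*exp(3*t)/2 + 8*t*exp(3*t) + exp(3*t), -3*t^2*exp(3*t)/2 + 8*t*exp(3*t)]
  [t^2*exp(3*t) - 9*t*exp(3*t), 3*t^2*exp(3*t)/2 - 14*t*exp(3*t), 3*t^2*exp(3*t)/2 - 14*t*exp(3*t) + exp(3*t)]

Strategy: write A = P · J · P⁻¹ where J is a Jordan canonical form, so e^{tA} = P · e^{tJ} · P⁻¹, and e^{tJ} can be computed block-by-block.

A has Jordan form
J =
  [3, 1, 0]
  [0, 3, 1]
  [0, 0, 3]
(up to reordering of blocks).

Per-block formulas:
  For a 3×3 Jordan block J_3(3): exp(t · J_3(3)) = e^(3t)·(I + t·N + (t^2/2)·N^2), where N is the 3×3 nilpotent shift.

After assembling e^{tJ} and conjugating by P, we get:

e^{tA} =
  [6*t*exp(3*t) + exp(3*t), 9*t*exp(3*t), 9*t*exp(3*t)]
  [-t^2*exp(3*t) + 5*t*exp(3*t), -3*t^2*exp(3*t)/2 + 8*t*exp(3*t) + exp(3*t), -3*t^2*exp(3*t)/2 + 8*t*exp(3*t)]
  [t^2*exp(3*t) - 9*t*exp(3*t), 3*t^2*exp(3*t)/2 - 14*t*exp(3*t), 3*t^2*exp(3*t)/2 - 14*t*exp(3*t) + exp(3*t)]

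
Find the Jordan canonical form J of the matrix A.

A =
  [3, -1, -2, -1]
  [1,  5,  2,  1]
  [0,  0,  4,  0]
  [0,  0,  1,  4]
J_3(4) ⊕ J_1(4)

The characteristic polynomial is
  det(x·I − A) = x^4 - 16*x^3 + 96*x^2 - 256*x + 256 = (x - 4)^4

Eigenvalues and multiplicities (the geometric multiplicity of λ is n − rank(A − λI), which equals the number of Jordan blocks for λ):
  λ = 4: algebraic multiplicity = 4, geometric multiplicity = 2

Determining the block sizes for each eigenvalue:
  λ = 4: with am = 4 and gm = 2, the partition is not yet determined (e.g. several partitions of 4 into 2 parts exist). Let N = A − (4)·I. Computing rank(N^1) = 2, rank(N^2) = 1, rank(N^3) = 0; the number of blocks of size ≥ j is rank(N^{j−1}) − rank(N^j), giving [2, 1, 1]. So we have 1 block(s) of size 3, 1 block(s) of size 1 → block sizes [3, 1]

Assembling the blocks gives a Jordan form
J =
  [4, 1, 0, 0]
  [0, 4, 1, 0]
  [0, 0, 4, 0]
  [0, 0, 0, 4]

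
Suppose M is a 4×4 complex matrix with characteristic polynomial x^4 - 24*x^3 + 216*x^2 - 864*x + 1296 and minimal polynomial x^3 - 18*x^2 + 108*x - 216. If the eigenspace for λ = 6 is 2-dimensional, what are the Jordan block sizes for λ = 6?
Block sizes for λ = 6: [3, 1]

Step 1 — from the characteristic polynomial, algebraic multiplicity of λ = 6 is 4. From dim ker(M − (6)·I) = 2, there are exactly 2 Jordan blocks for λ = 6.
Step 2 — from the minimal polynomial, the factor (x − 6)^3 tells us the largest block for λ = 6 has size 3.
Step 3 — with total size 4, 2 blocks, and largest block 3, the block sizes (in nonincreasing order) are [3, 1].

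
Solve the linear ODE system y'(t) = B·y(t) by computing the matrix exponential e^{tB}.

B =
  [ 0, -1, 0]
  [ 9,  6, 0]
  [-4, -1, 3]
e^{tB} =
  [-3*t*exp(3*t) + exp(3*t), -t*exp(3*t), 0]
  [9*t*exp(3*t), 3*t*exp(3*t) + exp(3*t), 0]
  [3*t^2*exp(3*t)/2 - 4*t*exp(3*t), t^2*exp(3*t)/2 - t*exp(3*t), exp(3*t)]

Strategy: write B = P · J · P⁻¹ where J is a Jordan canonical form, so e^{tB} = P · e^{tJ} · P⁻¹, and e^{tJ} can be computed block-by-block.

B has Jordan form
J =
  [3, 1, 0]
  [0, 3, 1]
  [0, 0, 3]
(up to reordering of blocks).

Per-block formulas:
  For a 3×3 Jordan block J_3(3): exp(t · J_3(3)) = e^(3t)·(I + t·N + (t^2/2)·N^2), where N is the 3×3 nilpotent shift.

After assembling e^{tJ} and conjugating by P, we get:

e^{tB} =
  [-3*t*exp(3*t) + exp(3*t), -t*exp(3*t), 0]
  [9*t*exp(3*t), 3*t*exp(3*t) + exp(3*t), 0]
  [3*t^2*exp(3*t)/2 - 4*t*exp(3*t), t^2*exp(3*t)/2 - t*exp(3*t), exp(3*t)]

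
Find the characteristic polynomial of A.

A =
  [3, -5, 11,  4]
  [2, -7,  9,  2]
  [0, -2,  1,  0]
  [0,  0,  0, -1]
x^4 + 4*x^3 + 6*x^2 + 4*x + 1

Expanding det(x·I − A) (e.g. by cofactor expansion or by noting that A is similar to its Jordan form J, which has the same characteristic polynomial as A) gives
  χ_A(x) = x^4 + 4*x^3 + 6*x^2 + 4*x + 1
which factors as (x + 1)^4. The eigenvalues (with algebraic multiplicities) are λ = -1 with multiplicity 4.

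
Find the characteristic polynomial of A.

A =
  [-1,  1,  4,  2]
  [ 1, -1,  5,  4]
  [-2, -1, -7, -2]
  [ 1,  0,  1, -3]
x^4 + 12*x^3 + 54*x^2 + 108*x + 81

Expanding det(x·I − A) (e.g. by cofactor expansion or by noting that A is similar to its Jordan form J, which has the same characteristic polynomial as A) gives
  χ_A(x) = x^4 + 12*x^3 + 54*x^2 + 108*x + 81
which factors as (x + 3)^4. The eigenvalues (with algebraic multiplicities) are λ = -3 with multiplicity 4.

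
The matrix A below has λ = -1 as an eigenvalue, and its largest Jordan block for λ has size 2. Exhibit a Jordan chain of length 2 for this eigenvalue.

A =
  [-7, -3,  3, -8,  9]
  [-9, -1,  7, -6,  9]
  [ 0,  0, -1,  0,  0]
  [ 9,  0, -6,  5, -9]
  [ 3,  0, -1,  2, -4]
A Jordan chain for λ = -1 of length 2:
v_1 = (-3, -9, 0, 9, 3)ᵀ
v_2 = (1, -1, 0, 0, 0)ᵀ

Let N = A − (-1)·I. We want v_2 with N^2 v_2 = 0 but N^1 v_2 ≠ 0; then v_{j-1} := N · v_j for j = 2, …, 2.

Pick v_2 = (1, -1, 0, 0, 0)ᵀ.
Then v_1 = N · v_2 = (-3, -9, 0, 9, 3)ᵀ.

Sanity check: (A − (-1)·I) v_1 = (0, 0, 0, 0, 0)ᵀ = 0. ✓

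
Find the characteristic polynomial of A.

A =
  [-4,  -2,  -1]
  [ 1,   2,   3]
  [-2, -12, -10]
x^3 + 12*x^2 + 48*x + 64

Expanding det(x·I − A) (e.g. by cofactor expansion or by noting that A is similar to its Jordan form J, which has the same characteristic polynomial as A) gives
  χ_A(x) = x^3 + 12*x^2 + 48*x + 64
which factors as (x + 4)^3. The eigenvalues (with algebraic multiplicities) are λ = -4 with multiplicity 3.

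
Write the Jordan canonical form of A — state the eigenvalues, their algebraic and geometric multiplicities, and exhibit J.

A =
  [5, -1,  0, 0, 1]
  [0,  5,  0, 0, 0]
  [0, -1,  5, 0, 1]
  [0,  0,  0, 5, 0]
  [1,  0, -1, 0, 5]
J_3(5) ⊕ J_1(5) ⊕ J_1(5)

The characteristic polynomial is
  det(x·I − A) = x^5 - 25*x^4 + 250*x^3 - 1250*x^2 + 3125*x - 3125 = (x - 5)^5

Eigenvalues and multiplicities (the geometric multiplicity of λ is n − rank(A − λI), which equals the number of Jordan blocks for λ):
  λ = 5: algebraic multiplicity = 5, geometric multiplicity = 3

Determining the block sizes for each eigenvalue:
  λ = 5: with am = 5 and gm = 3, the partition is not yet determined (e.g. several partitions of 5 into 3 parts exist). Let N = A − (5)·I. Computing rank(N^1) = 2, rank(N^2) = 1, rank(N^3) = 0; the number of blocks of size ≥ j is rank(N^{j−1}) − rank(N^j), giving [3, 1, 1]. So we have 1 block(s) of size 3, 2 block(s) of size 1 → block sizes [3, 1, 1]

Assembling the blocks gives a Jordan form
J =
  [5, 1, 0, 0, 0]
  [0, 5, 1, 0, 0]
  [0, 0, 5, 0, 0]
  [0, 0, 0, 5, 0]
  [0, 0, 0, 0, 5]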